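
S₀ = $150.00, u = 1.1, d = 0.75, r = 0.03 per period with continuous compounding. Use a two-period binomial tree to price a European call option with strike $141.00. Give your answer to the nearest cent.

Risk-neutral probability p = (e^0.03 − 0.75)/(1.1 − 0.75) = 0.2805/0.3500 = 0.8013
Terminal stock prices: S_uu = 181.5, S_ud = 123.8, S_dd = 84.38
Terminal payoffs (S − K): max(40.5, 0) = 40.5, max(-17.25, 0) = 0, max(-56.62, 0) = 0
Node u (S = 165): V_u = e^(−0.03)·[0.8013·40.5000 + 0.1987·0.0000] = 31.4935
Node d (S = 112.5): V_d = e^(−0.03)·[0.8013·0.0000 + 0.1987·0.0000] = 0.0000
Node 0 (S = 150): V_0 = e^(−0.03)·[0.8013·31.4935 + 0.1987·0.0000] = 24.4899

$24.49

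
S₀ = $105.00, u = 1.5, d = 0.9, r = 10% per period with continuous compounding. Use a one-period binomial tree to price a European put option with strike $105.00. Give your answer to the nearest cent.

Risk-neutral probability p = (e^0.1 − 0.9)/(1.5 − 0.9) = 0.2052/0.6000 = 0.3420
Terminal stock prices: S_u = 157.5, S_d = 94.5
Terminal payoffs (K − S): max(-52.5, 0) = 0, max(10.5, 0) = 10.5
Node 0 (S = 105): V_0 = e^(−0.1)·[0.3420·0.0000 + 0.6580·10.5000] = 6.2520

$6.25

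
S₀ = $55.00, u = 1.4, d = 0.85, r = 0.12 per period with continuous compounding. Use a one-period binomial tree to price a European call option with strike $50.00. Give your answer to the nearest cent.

$12.08

Risk-neutral probability p = (e^0.12 − 0.85)/(1.4 − 0.85) = 0.2775/0.5500 = 0.5045
Terminal stock prices: S_u = 77, S_d = 46.75
Terminal payoffs (S − K): max(27, 0) = 27, max(-3.25, 0) = 0
Node 0 (S = 55): V_0 = e^(−0.12)·[0.5045·27.0000 + 0.4955·0.0000] = 12.0821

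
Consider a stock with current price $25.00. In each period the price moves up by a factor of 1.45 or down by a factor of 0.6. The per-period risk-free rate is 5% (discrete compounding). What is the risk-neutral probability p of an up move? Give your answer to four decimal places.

p = 0.5294

Risk-neutral probability p = (1 + 0.05 − 0.6)/(1.45 − 0.6) = 0.4500/0.8500 = 0.5294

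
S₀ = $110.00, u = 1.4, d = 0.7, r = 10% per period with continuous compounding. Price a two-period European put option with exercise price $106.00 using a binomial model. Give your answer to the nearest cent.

Risk-neutral probability p = (e^0.1 − 0.7)/(1.4 − 0.7) = 0.4052/0.7000 = 0.5788
Terminal stock prices: S_uu = 215.6, S_ud = 107.8, S_dd = 53.9
Terminal payoffs (K − S): max(-109.6, 0) = 0, max(-1.8, 0) = 0, max(52.1, 0) = 52.1
Node u (S = 154): V_u = e^(−0.1)·[0.5788·0.0000 + 0.4212·0.0000] = 0.0000
Node d (S = 77): V_d = e^(−0.1)·[0.5788·0.0000 + 0.4212·52.1000] = 19.8555
Node 0 (S = 110): V_0 = e^(−0.1)·[0.5788·0.0000 + 0.4212·19.8555] = 7.5670

$7.57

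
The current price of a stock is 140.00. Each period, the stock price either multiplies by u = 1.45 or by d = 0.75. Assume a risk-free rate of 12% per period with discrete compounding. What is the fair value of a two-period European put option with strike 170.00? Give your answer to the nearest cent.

23.22

Risk-neutral probability p = (1 + 0.12 − 0.75)/(1.45 − 0.75) = 0.3700/0.7000 = 0.5286
Terminal stock prices: S_uu = 294.4, S_ud = 152.2, S_dd = 78.75
Terminal payoffs (K − S): max(-124.4, 0) = 0, max(17.75, 0) = 17.75, max(91.25, 0) = 91.25
Node u (S = 203): V_u = 1/1.12·[0.5286·0.0000 + 0.4714·17.7500] = 7.4713
Node d (S = 105): V_d = 1/1.12·[0.5286·17.7500 + 0.4714·91.2500] = 46.7857
Node 0 (S = 140): V_0 = 1/1.12·[0.5286·7.4713 + 0.4714·46.7857] = 23.2190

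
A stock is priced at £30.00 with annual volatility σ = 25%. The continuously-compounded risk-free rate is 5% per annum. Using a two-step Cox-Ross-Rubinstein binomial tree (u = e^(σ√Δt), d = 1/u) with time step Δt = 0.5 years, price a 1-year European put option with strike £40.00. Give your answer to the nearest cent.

CRR parameters: u = e^(σ√Δt) = e^(0.25·√0.5) = 1.1934, d = 1/u = 0.8380
Per-period rate: rΔt = 0.05·0.5 = 0.025, so R = e^0.025 = 1.0253
Risk-neutral probability p = (e^0.025 − 0.8380)/(1.1934 − 0.8380) = 0.1873/0.3554 = 0.5272
Terminal stock prices: S_uu = 42.72, S_ud = 30, S_dd = 21.07
Terminal payoffs (K − S): max(-2.724, 0) = 0, max(10, 0) = 10, max(18.93, 0) = 18.93
Node u (S = 35.8): V_u = e^(−0.025)·[0.5272·0.0000 + 0.4728·10.0000] = 4.6117
Node d (S = 25.14): V_d = e^(−0.025)·[0.5272·10.0000 + 0.4728·18.9343] = 13.8734
Node 0 (S = 30): V_0 = e^(−0.025)·[0.5272·4.6117 + 0.4728·13.8734] = 8.7691

£8.77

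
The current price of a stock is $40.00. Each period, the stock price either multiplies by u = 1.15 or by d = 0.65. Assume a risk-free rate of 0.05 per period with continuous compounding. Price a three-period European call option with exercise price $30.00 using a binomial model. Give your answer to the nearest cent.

Risk-neutral probability p = (e^0.05 − 0.65)/(1.15 − 0.65) = 0.4013/0.5000 = 0.8025
Terminal stock prices: S_uuu = 60.83, S_uud = 34.38, S_udd = 19.44, S_ddd = 10.98
Terminal payoffs (S − K): max(30.83, 0) = 30.83, max(4.385, 0) = 4.385, max(-10.56, 0) = 0, max(-19.02, 0) = 0
Node uu (S = 52.9): V_uu = e^(−0.05)·[0.8025·30.8350 + 0.1975·4.3850] = 24.3631
Node ud (S = 29.9): V_ud = e^(−0.05)·[0.8025·4.3850 + 0.1975·0.0000] = 3.3475
Node dd (S = 16.9): V_dd = e^(−0.05)·[0.8025·0.0000 + 0.1975·0.0000] = 0.0000
Node u (S = 46): V_u = e^(−0.05)·[0.8025·24.3631 + 0.1975·3.3475] = 19.2276
Node d (S = 26): V_d = e^(−0.05)·[0.8025·3.3475 + 0.1975·0.0000] = 2.5555
Node 0 (S = 40): V_0 = e^(−0.05)·[0.8025·19.2276 + 0.1975·2.5555] = 15.1584

$15.16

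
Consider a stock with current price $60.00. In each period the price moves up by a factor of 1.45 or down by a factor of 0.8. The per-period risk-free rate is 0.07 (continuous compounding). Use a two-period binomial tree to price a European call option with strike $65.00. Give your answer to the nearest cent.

Risk-neutral probability p = (e^0.07 − 0.8)/(1.45 − 0.8) = 0.2725/0.6500 = 0.4192
Terminal stock prices: S_uu = 126.2, S_ud = 69.6, S_dd = 38.4
Terminal payoffs (S − K): max(61.15, 0) = 61.15, max(4.6, 0) = 4.6, max(-26.6, 0) = 0
Node u (S = 87): V_u = e^(−0.07)·[0.4192·61.1500 + 0.5808·4.6000] = 26.3944
Node d (S = 48): V_d = e^(−0.07)·[0.4192·4.6000 + 0.5808·0.0000] = 1.7981
Node 0 (S = 60): V_0 = e^(−0.07)·[0.4192·26.3944 + 0.5808·1.7981] = 11.2913

$11.29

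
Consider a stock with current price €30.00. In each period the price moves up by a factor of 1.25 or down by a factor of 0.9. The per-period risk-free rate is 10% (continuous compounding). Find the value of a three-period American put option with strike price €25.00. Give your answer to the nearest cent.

Risk-neutral probability p = (e^0.1 − 0.9)/(1.25 − 0.9) = 0.2052/0.3500 = 0.5862
Terminal stock prices: S_uuu = 58.59, S_uud = 42.19, S_udd = 30.38, S_ddd = 21.87
Terminal payoffs (K − S): max(-33.59, 0) = 0, max(-17.19, 0) = 0, max(-5.375, 0) = 0, max(3.13, 0) = 3.13
Node uu (S = 46.88): continuation = e^(−0.1)·[0.5862·0.0000 + 0.4138·0.0000] = 0.0000; exercise value = 0.0000 ≤ continuation, so V_uu = 0.0000
Node ud (S = 33.75): continuation = e^(−0.1)·[0.5862·0.0000 + 0.4138·0.0000] = 0.0000; exercise value = 0.0000 ≤ continuation, so V_ud = 0.0000
Node dd (S = 24.3): continuation = e^(−0.1)·[0.5862·0.0000 + 0.4138·3.1300] = 1.1719; exercise value = 0.7000 ≤ continuation, so V_dd = 1.1719
Node u (S = 37.5): continuation = e^(−0.1)·[0.5862·0.0000 + 0.4138·0.0000] = 0.0000; exercise value = 0.0000 ≤ continuation, so V_u = 0.0000
Node d (S = 27): continuation = e^(−0.1)·[0.5862·0.0000 + 0.4138·1.1719] = 0.4388; exercise value = 0.0000 ≤ continuation, so V_d = 0.4388
Node 0 (S = 30): continuation = e^(−0.1)·[0.5862·0.0000 + 0.4138·0.4388] = 0.1643; exercise value = 0.0000 ≤ continuation, so V_0 = 0.1643

€0.16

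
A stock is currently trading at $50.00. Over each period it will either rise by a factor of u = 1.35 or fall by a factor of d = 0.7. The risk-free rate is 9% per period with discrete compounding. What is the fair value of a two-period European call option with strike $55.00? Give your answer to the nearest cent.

Risk-neutral probability p = (1 + 0.09 − 0.7)/(1.35 − 0.7) = 0.3900/0.6500 = 0.6000
Terminal stock prices: S_uu = 91.13, S_ud = 47.25, S_dd = 24.5
Terminal payoffs (S − K): max(36.13, 0) = 36.13, max(-7.75, 0) = 0, max(-30.5, 0) = 0
Node u (S = 67.5): V_u = 1/1.09·[0.6000·36.1250 + 0.4000·0.0000] = 19.8853
Node d (S = 35): V_d = 1/1.09·[0.6000·0.0000 + 0.4000·0.0000] = 0.0000
Node 0 (S = 50): V_0 = 1/1.09·[0.6000·19.8853 + 0.4000·0.0000] = 10.9460

$10.95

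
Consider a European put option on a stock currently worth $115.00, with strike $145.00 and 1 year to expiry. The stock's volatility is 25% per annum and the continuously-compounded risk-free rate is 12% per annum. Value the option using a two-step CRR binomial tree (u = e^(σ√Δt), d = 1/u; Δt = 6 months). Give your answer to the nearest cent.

$20.21

CRR parameters: u = e^(σ√Δt) = e^(0.25·√0.5) = 1.1934, d = 1/u = 0.8380
Per-period rate: rΔt = 0.12·0.5 = 0.06, so R = e^0.06 = 1.0618
Risk-neutral probability p = (e^0.06 − 0.8380)/(1.1934 − 0.8380) = 0.2239/0.3554 = 0.6299
Terminal stock prices: S_uu = 163.8, S_ud = 115, S_dd = 80.75
Terminal payoffs (K − S): max(-18.77, 0) = 0, max(30, 0) = 30, max(64.25, 0) = 64.25
Node u (S = 137.2): V_u = e^(−0.06)·[0.6299·0.0000 + 0.3701·30.0000] = 10.4560
Node d (S = 96.37): V_d = e^(−0.06)·[0.6299·30.0000 + 0.3701·64.2483] = 40.1897
Node 0 (S = 115): V_0 = e^(−0.06)·[0.6299·10.4560 + 0.3701·40.1897] = 20.2103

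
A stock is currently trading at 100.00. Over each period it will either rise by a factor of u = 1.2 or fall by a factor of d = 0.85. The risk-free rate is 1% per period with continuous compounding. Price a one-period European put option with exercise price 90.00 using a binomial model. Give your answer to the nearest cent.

Risk-neutral probability p = (e^0.01 − 0.85)/(1.2 − 0.85) = 0.1601/0.3500 = 0.4573
Terminal stock prices: S_u = 120, S_d = 85
Terminal payoffs (K − S): max(-30, 0) = 0, max(5, 0) = 5
Node 0 (S = 100): V_0 = e^(−0.01)·[0.4573·0.0000 + 0.5427·5.0000] = 2.6866

2.69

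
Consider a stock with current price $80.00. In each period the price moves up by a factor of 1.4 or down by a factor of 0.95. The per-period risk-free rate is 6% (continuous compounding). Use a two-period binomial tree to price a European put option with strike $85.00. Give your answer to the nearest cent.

Risk-neutral probability p = (e^0.06 − 0.95)/(1.4 − 0.95) = 0.1118/0.4500 = 0.2485
Terminal stock prices: S_uu = 156.8, S_ud = 106.4, S_dd = 72.2
Terminal payoffs (K − S): max(-71.8, 0) = 0, max(-21.4, 0) = 0, max(12.8, 0) = 12.8
Node u (S = 112): V_u = e^(−0.06)·[0.2485·0.0000 + 0.7515·0.0000] = 0.0000
Node d (S = 76): V_d = e^(−0.06)·[0.2485·0.0000 + 0.7515·12.8000] = 9.0587
Node 0 (S = 80): V_0 = e^(−0.06)·[0.2485·0.0000 + 0.7515·9.0587] = 6.4110

$6.41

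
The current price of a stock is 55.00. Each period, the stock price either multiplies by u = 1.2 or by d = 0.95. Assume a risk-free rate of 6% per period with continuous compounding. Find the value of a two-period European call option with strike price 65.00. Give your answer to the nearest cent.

2.52

Risk-neutral probability p = (e^0.06 − 0.95)/(1.2 − 0.95) = 0.1118/0.2500 = 0.4473
Terminal stock prices: S_uu = 79.2, S_ud = 62.7, S_dd = 49.64
Terminal payoffs (S − K): max(14.2, 0) = 14.2, max(-2.3, 0) = 0, max(-15.36, 0) = 0
Node u (S = 66): V_u = e^(−0.06)·[0.4473·14.2000 + 0.5527·0.0000] = 5.9824
Node d (S = 52.25): V_d = e^(−0.06)·[0.4473·0.0000 + 0.5527·0.0000] = 0.0000
Node 0 (S = 55): V_0 = e^(−0.06)·[0.4473·5.9824 + 0.5527·0.0000] = 2.5203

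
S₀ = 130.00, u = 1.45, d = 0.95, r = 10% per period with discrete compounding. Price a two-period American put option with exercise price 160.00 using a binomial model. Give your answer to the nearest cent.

30.00

Risk-neutral probability p = (1 + 0.1 − 0.95)/(1.45 − 0.95) = 0.1500/0.5000 = 0.3000
Terminal stock prices: S_uu = 273.3, S_ud = 179.1, S_dd = 117.3
Terminal payoffs (K − S): max(-113.3, 0) = 0, max(-19.07, 0) = 0, max(42.67, 0) = 42.67
Node u (S = 188.5): continuation = 1/1.1·[0.3000·0.0000 + 0.7000·0.0000] = 0.0000; exercise value = 0.0000 ≤ continuation, so V_u = 0.0000
Node d (S = 123.5): continuation = 1/1.1·[0.3000·0.0000 + 0.7000·42.6750] = 27.1568; exercise value = 36.5000 > continuation, so V_d = 36.5000 (exercise)
Node 0 (S = 130): continuation = 1/1.1·[0.3000·0.0000 + 0.7000·36.5000] = 23.2273; exercise value = 30.0000 > continuation, so V_0 = 30.0000 (exercise)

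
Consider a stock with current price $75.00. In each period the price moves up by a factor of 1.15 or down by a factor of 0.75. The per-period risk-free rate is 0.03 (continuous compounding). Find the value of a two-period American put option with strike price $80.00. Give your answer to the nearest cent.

$9.91

Risk-neutral probability p = (e^0.03 − 0.75)/(1.15 − 0.75) = 0.2805/0.4000 = 0.7011
Terminal stock prices: S_uu = 99.19, S_ud = 64.69, S_dd = 42.19
Terminal payoffs (K − S): max(-19.19, 0) = 0, max(15.31, 0) = 15.31, max(37.81, 0) = 37.81
Node u (S = 86.25): continuation = e^(−0.03)·[0.7011·0.0000 + 0.2989·15.3125] = 4.4411; exercise value = 0.0000 ≤ continuation, so V_u = 4.4411
Node d (S = 56.25): continuation = e^(−0.03)·[0.7011·15.3125 + 0.2989·37.8125] = 21.3856; exercise value = 23.7500 > continuation, so V_d = 23.7500 (exercise)
Node 0 (S = 75): continuation = e^(−0.03)·[0.7011·4.4411 + 0.2989·23.7500] = 9.9100; exercise value = 5.0000 ≤ continuation, so V_0 = 9.9100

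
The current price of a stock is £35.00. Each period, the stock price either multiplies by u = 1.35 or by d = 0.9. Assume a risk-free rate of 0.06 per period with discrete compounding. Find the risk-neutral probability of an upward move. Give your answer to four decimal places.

Risk-neutral probability p = (1 + 0.06 − 0.9)/(1.35 − 0.9) = 0.1600/0.4500 = 0.3556

p = 0.3556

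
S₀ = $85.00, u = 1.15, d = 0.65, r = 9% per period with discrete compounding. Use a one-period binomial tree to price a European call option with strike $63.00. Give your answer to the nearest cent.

$28.06

Risk-neutral probability p = (1 + 0.09 − 0.65)/(1.15 − 0.65) = 0.4400/0.5000 = 0.8800
Terminal stock prices: S_u = 97.75, S_d = 55.25
Terminal payoffs (S − K): max(34.75, 0) = 34.75, max(-7.75, 0) = 0
Node 0 (S = 85): V_0 = 1/1.09·[0.8800·34.7500 + 0.1200·0.0000] = 28.0550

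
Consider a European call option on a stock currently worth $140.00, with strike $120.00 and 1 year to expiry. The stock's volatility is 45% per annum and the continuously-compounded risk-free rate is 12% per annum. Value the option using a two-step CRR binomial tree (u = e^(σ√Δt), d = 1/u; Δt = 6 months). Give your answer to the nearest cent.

CRR parameters: u = e^(σ√Δt) = e^(0.45·√0.5) = 1.3746, d = 1/u = 0.7275
Per-period rate: rΔt = 0.12·0.5 = 0.06, so R = e^0.06 = 1.0618
Risk-neutral probability p = (e^0.06 − 0.7275)/(1.3746 − 0.7275) = 0.3344/0.6472 = 0.5167
Terminal stock prices: S_uu = 264.6, S_ud = 140, S_dd = 74.09
Terminal payoffs (S − K): max(144.6, 0) = 144.6, max(20, 0) = 20, max(-45.91, 0) = 0
Node u (S = 192.5): V_u = e^(−0.06)·[0.5167·144.5522 + 0.4833·20.0000] = 79.4390
Node d (S = 101.8): V_d = e^(−0.06)·[0.5167·20.0000 + 0.4833·0.0000] = 9.7315
Node 0 (S = 140): V_0 = e^(−0.06)·[0.5167·79.4390 + 0.4833·9.7315] = 43.0826

$43.08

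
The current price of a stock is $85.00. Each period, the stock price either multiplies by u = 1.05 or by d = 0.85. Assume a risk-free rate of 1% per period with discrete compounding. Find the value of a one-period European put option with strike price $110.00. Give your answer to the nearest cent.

Risk-neutral probability p = (1 + 0.01 − 0.85)/(1.05 − 0.85) = 0.1600/0.2000 = 0.8000
Terminal stock prices: S_u = 89.25, S_d = 72.25
Terminal payoffs (K − S): max(20.75, 0) = 20.75, max(37.75, 0) = 37.75
Node 0 (S = 85): V_0 = 1/1.01·[0.8000·20.7500 + 0.2000·37.7500] = 23.9109

$23.91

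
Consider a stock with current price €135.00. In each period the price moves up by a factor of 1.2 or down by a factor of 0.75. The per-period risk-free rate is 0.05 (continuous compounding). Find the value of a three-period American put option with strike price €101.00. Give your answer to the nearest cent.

€3.72

Risk-neutral probability p = (e^0.05 − 0.75)/(1.2 − 0.75) = 0.3013/0.4500 = 0.6695
Terminal stock prices: S_uuu = 233.3, S_uud = 145.8, S_udd = 91.12, S_ddd = 56.95
Terminal payoffs (K − S): max(-132.3, 0) = 0, max(-44.8, 0) = 0, max(9.875, 0) = 9.875, max(44.05, 0) = 44.05
Node uu (S = 194.4): continuation = e^(−0.05)·[0.6695·0.0000 + 0.3305·0.0000] = 0.0000; exercise value = 0.0000 ≤ continuation, so V_uu = 0.0000
Node ud (S = 121.5): continuation = e^(−0.05)·[0.6695·0.0000 + 0.3305·9.8750] = 3.1046; exercise value = 0.0000 ≤ continuation, so V_ud = 3.1046
Node dd (S = 75.94): continuation = e^(−0.05)·[0.6695·9.8750 + 0.3305·44.0469] = 20.1367; exercise value = 25.0625 > continuation, so V_dd = 25.0625 (exercise)
Node u (S = 162): continuation = e^(−0.05)·[0.6695·0.0000 + 0.3305·3.1046] = 0.9761; exercise value = 0.0000 ≤ continuation, so V_u = 0.9761
Node d (S = 101.2): continuation = e^(−0.05)·[0.6695·3.1046 + 0.3305·25.0625] = 9.8565; exercise value = 0.0000 ≤ continuation, so V_d = 9.8565
Node 0 (S = 135): continuation = e^(−0.05)·[0.6695·0.9761 + 0.3305·9.8565] = 3.7204; exercise value = 0.0000 ≤ continuation, so V_0 = 3.7204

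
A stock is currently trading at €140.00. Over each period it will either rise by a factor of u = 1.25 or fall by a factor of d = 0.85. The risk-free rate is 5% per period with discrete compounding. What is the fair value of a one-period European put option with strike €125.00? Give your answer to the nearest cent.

€2.86

Risk-neutral probability p = (1 + 0.05 − 0.85)/(1.25 − 0.85) = 0.2000/0.4000 = 0.5000
Terminal stock prices: S_u = 175, S_d = 119
Terminal payoffs (K − S): max(-50, 0) = 0, max(6, 0) = 6
Node 0 (S = 140): V_0 = 1/1.05·[0.5000·0.0000 + 0.5000·6.0000] = 2.8571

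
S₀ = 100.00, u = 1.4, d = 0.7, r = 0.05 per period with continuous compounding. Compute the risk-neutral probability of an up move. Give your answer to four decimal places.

p = 0.5018

Risk-neutral probability p = (e^0.05 − 0.7)/(1.4 − 0.7) = 0.3513/0.7000 = 0.5018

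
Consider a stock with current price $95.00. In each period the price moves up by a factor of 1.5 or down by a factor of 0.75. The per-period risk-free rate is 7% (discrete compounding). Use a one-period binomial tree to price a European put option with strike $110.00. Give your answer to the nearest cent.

Risk-neutral probability p = (1 + 0.07 − 0.75)/(1.5 − 0.75) = 0.3200/0.7500 = 0.4267
Terminal stock prices: S_u = 142.5, S_d = 71.25
Terminal payoffs (K − S): max(-32.5, 0) = 0, max(38.75, 0) = 38.75
Node 0 (S = 95): V_0 = 1/1.07·[0.4267·0.0000 + 0.5733·38.7500] = 20.7632

$20.76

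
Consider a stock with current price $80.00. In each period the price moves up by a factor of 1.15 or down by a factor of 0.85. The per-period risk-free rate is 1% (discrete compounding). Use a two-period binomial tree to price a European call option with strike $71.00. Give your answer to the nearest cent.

$13.22

Risk-neutral probability p = (1 + 0.01 − 0.85)/(1.15 − 0.85) = 0.1600/0.3000 = 0.5333
Terminal stock prices: S_uu = 105.8, S_ud = 78.2, S_dd = 57.8
Terminal payoffs (S − K): max(34.8, 0) = 34.8, max(7.2, 0) = 7.2, max(-13.2, 0) = 0
Node u (S = 92): V_u = 1/1.01·[0.5333·34.8000 + 0.4667·7.2000] = 21.7030
Node d (S = 68): V_d = 1/1.01·[0.5333·7.2000 + 0.4667·0.0000] = 3.8020
Node 0 (S = 80): V_0 = 1/1.01·[0.5333·21.7030 + 0.4667·3.8020] = 13.2170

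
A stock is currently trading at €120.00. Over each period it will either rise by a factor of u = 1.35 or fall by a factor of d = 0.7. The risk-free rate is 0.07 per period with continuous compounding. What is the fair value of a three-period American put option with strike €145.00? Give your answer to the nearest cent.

Risk-neutral probability p = (e^0.07 − 0.7)/(1.35 − 0.7) = 0.3725/0.6500 = 0.5731
Terminal stock prices: S_uuu = 295.2, S_uud = 153.1, S_udd = 79.38, S_ddd = 41.16
Terminal payoffs (K − S): max(-150.2, 0) = 0, max(-8.09, 0) = 0, max(65.62, 0) = 65.62, max(103.8, 0) = 103.8
Node uu (S = 218.7): continuation = e^(−0.07)·[0.5731·0.0000 + 0.4269·0.0000] = 0.0000; exercise value = 0.0000 ≤ continuation, so V_uu = 0.0000
Node ud (S = 113.4): continuation = e^(−0.07)·[0.5731·0.0000 + 0.4269·65.6200] = 26.1200; exercise value = 31.6000 > continuation, so V_ud = 31.6000 (exercise)
Node dd (S = 58.8): continuation = e^(−0.07)·[0.5731·65.6200 + 0.4269·103.8400] = 76.3971; exercise value = 86.2000 > continuation, so V_dd = 86.2000 (exercise)
Node u (S = 162): continuation = e^(−0.07)·[0.5731·0.0000 + 0.4269·31.6000] = 12.5783; exercise value = 0.0000 ≤ continuation, so V_u = 12.5783
Node d (S = 84): continuation = e^(−0.07)·[0.5731·31.6000 + 0.4269·86.2000] = 51.1971; exercise value = 61.0000 > continuation, so V_d = 61.0000 (exercise)
Node 0 (S = 120): continuation = e^(−0.07)·[0.5731·12.5783 + 0.4269·61.0000] = 31.0021; exercise value = 25.0000 ≤ continuation, so V_0 = 31.0021

€31.00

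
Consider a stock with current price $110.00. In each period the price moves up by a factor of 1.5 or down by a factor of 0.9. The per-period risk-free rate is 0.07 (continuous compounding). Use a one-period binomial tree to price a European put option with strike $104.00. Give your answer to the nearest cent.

Risk-neutral probability p = (e^0.07 − 0.9)/(1.5 − 0.9) = 0.1725/0.6000 = 0.2875
Terminal stock prices: S_u = 165, S_d = 99
Terminal payoffs (K − S): max(-61, 0) = 0, max(5, 0) = 5
Node 0 (S = 110): V_0 = e^(−0.07)·[0.2875·0.0000 + 0.7125·5.0000] = 3.3216

$3.32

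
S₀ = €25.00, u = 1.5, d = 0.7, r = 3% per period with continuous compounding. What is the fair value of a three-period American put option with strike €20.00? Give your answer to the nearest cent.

€2.94

Risk-neutral probability p = (e^0.03 − 0.7)/(1.5 − 0.7) = 0.3305/0.8000 = 0.4131
Terminal stock prices: S_uuu = 84.38, S_uud = 39.38, S_udd = 18.37, S_ddd = 8.575
Terminal payoffs (K − S): max(-64.38, 0) = 0, max(-19.38, 0) = 0, max(1.625, 0) = 1.625, max(11.43, 0) = 11.43
Node uu (S = 56.25): continuation = e^(−0.03)·[0.4131·0.0000 + 0.5869·0.0000] = 0.0000; exercise value = 0.0000 ≤ continuation, so V_uu = 0.0000
Node ud (S = 26.25): continuation = e^(−0.03)·[0.4131·0.0000 + 0.5869·1.6250] = 0.9256; exercise value = 0.0000 ≤ continuation, so V_ud = 0.9256
Node dd (S = 12.25): continuation = e^(−0.03)·[0.4131·1.6250 + 0.5869·11.4250] = 7.1589; exercise value = 7.7500 > continuation, so V_dd = 7.7500 (exercise)
Node u (S = 37.5): continuation = e^(−0.03)·[0.4131·0.0000 + 0.5869·0.9256] = 0.5272; exercise value = 0.0000 ≤ continuation, so V_u = 0.5272
Node d (S = 17.5): continuation = e^(−0.03)·[0.4131·0.9256 + 0.5869·7.7500] = 4.7853; exercise value = 2.5000 ≤ continuation, so V_d = 4.7853
Node 0 (S = 25): continuation = e^(−0.03)·[0.4131·0.5272 + 0.5869·4.7853] = 2.9370; exercise value = 0.0000 ≤ continuation, so V_0 = 2.9370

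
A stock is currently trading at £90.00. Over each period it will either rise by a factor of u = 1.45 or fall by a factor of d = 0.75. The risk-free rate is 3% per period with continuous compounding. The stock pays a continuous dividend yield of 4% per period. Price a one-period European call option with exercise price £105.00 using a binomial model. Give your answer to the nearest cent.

£8.49

Per-period risk-free factor R = e^0.03 = 1.0305; dividend-adjusted growth = e^(0.03−0.04) = 0.9900.
Risk-neutral probability p = (0.9900 − 0.75)/(1.45 − 0.75) = 0.2400/0.7000 = 0.3429
Terminal stock prices: S_u = 130.5, S_d = 67.5
Terminal payoffs (S − K): max(25.5, 0) = 25.5, max(-37.5, 0) = 0
Node 0 (S = 90): V_0 = e^(−0.03)·[0.3429·25.5000 + 0.6571·0.0000] = 8.4862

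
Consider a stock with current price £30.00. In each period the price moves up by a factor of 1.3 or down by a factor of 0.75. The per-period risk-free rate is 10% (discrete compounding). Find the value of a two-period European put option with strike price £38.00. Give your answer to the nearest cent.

Risk-neutral probability p = (1 + 0.1 − 0.75)/(1.3 − 0.75) = 0.3500/0.5500 = 0.6364
Terminal stock prices: S_uu = 50.7, S_ud = 29.25, S_dd = 16.88
Terminal payoffs (K − S): max(-12.7, 0) = 0, max(8.75, 0) = 8.75, max(21.12, 0) = 21.12
Node u (S = 39): V_u = 1/1.1·[0.6364·0.0000 + 0.3636·8.7500] = 2.8926
Node d (S = 22.5): V_d = 1/1.1·[0.6364·8.7500 + 0.3636·21.1250] = 12.0455
Node 0 (S = 30): V_0 = 1/1.1·[0.6364·2.8926 + 0.3636·12.0455] = 5.6554

£5.66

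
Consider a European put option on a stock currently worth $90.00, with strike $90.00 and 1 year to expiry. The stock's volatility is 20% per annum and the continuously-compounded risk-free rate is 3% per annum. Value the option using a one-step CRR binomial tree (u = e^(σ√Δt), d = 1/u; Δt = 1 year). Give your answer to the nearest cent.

CRR parameters: u = e^(σ√Δt) = e^(0.2·√1) = 1.2214, d = 1/u = 0.8187
Per-period rate: rΔt = 0.03·1 = 0.03, so R = e^0.03 = 1.0305
Risk-neutral probability p = (e^0.03 − 0.8187)/(1.2214 − 0.8187) = 0.2117/0.4027 = 0.5258
Terminal stock prices: S_u = 109.9, S_d = 73.69
Terminal payoffs (K − S): max(-19.93, 0) = 0, max(16.31, 0) = 16.31
Node 0 (S = 90): V_0 = e^(−0.03)·[0.5258·0.0000 + 0.4742·16.3142] = 7.5076

$7.51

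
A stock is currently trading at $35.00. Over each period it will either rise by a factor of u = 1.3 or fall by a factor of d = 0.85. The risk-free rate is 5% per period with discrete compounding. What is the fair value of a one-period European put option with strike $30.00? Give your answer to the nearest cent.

$0.13

Risk-neutral probability p = (1 + 0.05 − 0.85)/(1.3 − 0.85) = 0.2000/0.4500 = 0.4444
Terminal stock prices: S_u = 45.5, S_d = 29.75
Terminal payoffs (K − S): max(-15.5, 0) = 0, max(0.25, 0) = 0.25
Node 0 (S = 35): V_0 = 1/1.05·[0.4444·0.0000 + 0.5556·0.2500] = 0.1323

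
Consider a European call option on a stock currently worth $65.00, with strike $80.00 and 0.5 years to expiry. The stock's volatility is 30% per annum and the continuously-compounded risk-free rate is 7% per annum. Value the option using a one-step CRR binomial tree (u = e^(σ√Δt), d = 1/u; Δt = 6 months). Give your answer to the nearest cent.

$0.18

CRR parameters: u = e^(σ√Δt) = e^(0.3·√0.5) = 1.2363, d = 1/u = 0.8089
Per-period rate: rΔt = 0.07·0.5 = 0.035, so R = e^0.035 = 1.0356
Risk-neutral probability p = (e^0.035 − 0.8089)/(1.2363 − 0.8089) = 0.2268/0.4275 = 0.5305
Terminal stock prices: S_u = 80.36, S_d = 52.58
Terminal payoffs (S − K): max(0.3602, 0) = 0.3602, max(-27.42, 0) = 0
Node 0 (S = 65): V_0 = e^(−0.035)·[0.5305·0.3602 + 0.4695·0.0000] = 0.1845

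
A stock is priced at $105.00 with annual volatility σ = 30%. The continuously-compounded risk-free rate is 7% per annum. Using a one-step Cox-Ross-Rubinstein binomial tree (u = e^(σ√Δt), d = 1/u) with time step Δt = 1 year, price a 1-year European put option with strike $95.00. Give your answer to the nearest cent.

CRR parameters: u = e^(σ√Δt) = e^(0.3·√1) = 1.3499, d = 1/u = 0.7408
Per-period rate: rΔt = 0.07·1 = 0.07, so R = e^0.07 = 1.0725
Risk-neutral probability p = (e^0.07 − 0.7408)/(1.3499 − 0.7408) = 0.3317/0.6090 = 0.5446
Terminal stock prices: S_u = 141.7, S_d = 77.79
Terminal payoffs (K − S): max(-46.74, 0) = 0, max(17.21, 0) = 17.21
Node 0 (S = 105): V_0 = e^(−0.07)·[0.5446·0.0000 + 0.4554·17.2141] = 7.3091

$7.31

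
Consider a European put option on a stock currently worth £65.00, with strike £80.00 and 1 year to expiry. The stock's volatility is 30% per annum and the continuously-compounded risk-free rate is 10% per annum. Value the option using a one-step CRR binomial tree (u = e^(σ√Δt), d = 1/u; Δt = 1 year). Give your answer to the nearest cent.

CRR parameters: u = e^(σ√Δt) = e^(0.3·√1) = 1.3499, d = 1/u = 0.7408
Per-period rate: rΔt = 0.1·1 = 0.1, so R = e^0.1 = 1.1052
Risk-neutral probability p = (e^0.1 − 0.7408)/(1.3499 − 0.7408) = 0.3644/0.6090 = 0.5982
Terminal stock prices: S_u = 87.74, S_d = 48.15
Terminal payoffs (K − S): max(-7.741, 0) = 0, max(31.85, 0) = 31.85
Node 0 (S = 65): V_0 = e^(−0.1)·[0.5982·0.0000 + 0.4018·31.8468] = 11.5772

£11.58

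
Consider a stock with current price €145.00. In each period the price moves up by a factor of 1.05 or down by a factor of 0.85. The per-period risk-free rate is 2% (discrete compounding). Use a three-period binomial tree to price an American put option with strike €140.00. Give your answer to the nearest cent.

€4.18

Risk-neutral probability p = (1 + 0.02 − 0.85)/(1.05 − 0.85) = 0.1700/0.2000 = 0.8500
Terminal stock prices: S_uuu = 167.9, S_uud = 135.9, S_udd = 110, S_ddd = 89.05
Terminal payoffs (K − S): max(-27.86, 0) = 0, max(4.117, 0) = 4.117, max(30, 0) = 30, max(50.95, 0) = 50.95
Node uu (S = 159.9): continuation = 1/1.02·[0.8500·0.0000 + 0.1500·4.1169] = 0.6054; exercise value = 0.0000 ≤ continuation, so V_uu = 0.6054
Node ud (S = 129.4): continuation = 1/1.02·[0.8500·4.1169 + 0.1500·29.9994] = 7.8424; exercise value = 10.5875 > continuation, so V_ud = 10.5875 (exercise)
Node dd (S = 104.8): continuation = 1/1.02·[0.8500·29.9994 + 0.1500·50.9519] = 32.4924; exercise value = 35.2375 > continuation, so V_dd = 35.2375 (exercise)
Node u (S = 152.2): continuation = 1/1.02·[0.8500·0.6054 + 0.1500·10.5875] = 2.0615; exercise value = 0.0000 ≤ continuation, so V_u = 2.0615
Node d (S = 123.2): continuation = 1/1.02·[0.8500·10.5875 + 0.1500·35.2375] = 14.0049; exercise value = 16.7500 > continuation, so V_d = 16.7500 (exercise)
Node 0 (S = 145): continuation = 1/1.02·[0.8500·2.0615 + 0.1500·16.7500] = 4.1812; exercise value = 0.0000 ≤ continuation, so V_0 = 4.1812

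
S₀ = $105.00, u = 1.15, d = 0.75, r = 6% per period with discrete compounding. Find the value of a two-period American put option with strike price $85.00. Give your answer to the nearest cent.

Risk-neutral probability p = (1 + 0.06 − 0.75)/(1.15 − 0.75) = 0.3100/0.4000 = 0.7750
Terminal stock prices: S_uu = 138.9, S_ud = 90.56, S_dd = 59.06
Terminal payoffs (K − S): max(-53.86, 0) = 0, max(-5.562, 0) = 0, max(25.94, 0) = 25.94
Node u (S = 120.7): continuation = 1/1.06·[0.7750·0.0000 + 0.2250·0.0000] = 0.0000; exercise value = 0.0000 ≤ continuation, so V_u = 0.0000
Node d (S = 78.75): continuation = 1/1.06·[0.7750·0.0000 + 0.2250·25.9375] = 5.5056; exercise value = 6.2500 > continuation, so V_d = 6.2500 (exercise)
Node 0 (S = 105): continuation = 1/1.06·[0.7750·0.0000 + 0.2250·6.2500] = 1.3267; exercise value = 0.0000 ≤ continuation, so V_0 = 1.3267

$1.33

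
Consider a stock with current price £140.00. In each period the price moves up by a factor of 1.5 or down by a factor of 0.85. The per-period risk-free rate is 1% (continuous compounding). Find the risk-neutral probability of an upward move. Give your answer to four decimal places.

Risk-neutral probability p = (e^0.01 − 0.85)/(1.5 − 0.85) = 0.1601/0.6500 = 0.2462

p = 0.2462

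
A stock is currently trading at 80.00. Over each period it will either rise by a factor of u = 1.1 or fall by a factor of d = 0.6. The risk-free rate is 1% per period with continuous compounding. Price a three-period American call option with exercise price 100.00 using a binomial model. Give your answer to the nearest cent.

3.47

Risk-neutral probability p = (e^0.01 − 0.6)/(1.1 − 0.6) = 0.4101/0.5000 = 0.8201
Terminal stock prices: S_uuu = 106.5, S_uud = 58.08, S_udd = 31.68, S_ddd = 17.28
Terminal payoffs (S − K): max(6.48, 0) = 6.48, max(-41.92, 0) = 0, max(-68.32, 0) = 0, max(-82.72, 0) = 0
Node uu (S = 96.8): continuation = e^(−0.01)·[0.8201·6.4800 + 0.1799·0.0000] = 5.2614; exercise value = 0.0000 ≤ continuation, so V_uu = 5.2614
Node ud (S = 52.8): continuation = e^(−0.01)·[0.8201·0.0000 + 0.1799·0.0000] = 0.0000; exercise value = 0.0000 ≤ continuation, so V_ud = 0.0000
Node dd (S = 28.8): continuation = e^(−0.01)·[0.8201·0.0000 + 0.1799·0.0000] = 0.0000; exercise value = 0.0000 ≤ continuation, so V_dd = 0.0000
Node u (S = 88): continuation = e^(−0.01)·[0.8201·5.2614 + 0.1799·0.0000] = 4.2719; exercise value = 0.0000 ≤ continuation, so V_u = 4.2719
Node d (S = 48): continuation = e^(−0.01)·[0.8201·0.0000 + 0.1799·0.0000] = 0.0000; exercise value = 0.0000 ≤ continuation, so V_d = 0.0000
Node 0 (S = 80): continuation = e^(−0.01)·[0.8201·4.2719 + 0.1799·0.0000] = 3.4685; exercise value = 0.0000 ≤ continuation, so V_0 = 3.4685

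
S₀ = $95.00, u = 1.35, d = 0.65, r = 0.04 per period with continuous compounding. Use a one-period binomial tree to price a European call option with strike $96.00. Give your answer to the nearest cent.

$17.30

Risk-neutral probability p = (e^0.04 − 0.65)/(1.35 − 0.65) = 0.3908/0.7000 = 0.5583
Terminal stock prices: S_u = 128.2, S_d = 61.75
Terminal payoffs (S − K): max(32.25, 0) = 32.25, max(-34.25, 0) = 0
Node 0 (S = 95): V_0 = e^(−0.04)·[0.5583·32.2500 + 0.4417·0.0000] = 17.2992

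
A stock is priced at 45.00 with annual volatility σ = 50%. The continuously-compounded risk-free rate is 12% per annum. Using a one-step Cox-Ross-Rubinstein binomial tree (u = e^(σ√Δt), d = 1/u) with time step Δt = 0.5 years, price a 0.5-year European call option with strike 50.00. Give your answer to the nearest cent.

6.61

CRR parameters: u = e^(σ√Δt) = e^(0.5·√0.5) = 1.4241, d = 1/u = 0.7022
Per-period rate: rΔt = 0.12·0.5 = 0.06, so R = e^0.06 = 1.0618
Risk-neutral probability p = (e^0.06 − 0.7022)/(1.4241 − 0.7022) = 0.3596/0.7219 = 0.4982
Terminal stock prices: S_u = 64.09, S_d = 31.6
Terminal payoffs (S − K): max(14.09, 0) = 14.09, max(-18.4, 0) = 0
Node 0 (S = 45): V_0 = e^(−0.06)·[0.4982·14.0854 + 0.5018·0.0000] = 6.6083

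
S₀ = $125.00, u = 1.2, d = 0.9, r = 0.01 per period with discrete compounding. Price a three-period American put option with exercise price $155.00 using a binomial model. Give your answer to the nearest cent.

Risk-neutral probability p = (1 + 0.01 − 0.9)/(1.2 − 0.9) = 0.1100/0.3000 = 0.3667
Terminal stock prices: S_uuu = 216, S_uud = 162, S_udd = 121.5, S_ddd = 91.13
Terminal payoffs (K − S): max(-61, 0) = 0, max(-7, 0) = 0, max(33.5, 0) = 33.5, max(63.87, 0) = 63.87
Node uu (S = 180): continuation = 1/1.01·[0.3667·0.0000 + 0.6333·0.0000] = 0.0000; exercise value = 0.0000 ≤ continuation, so V_uu = 0.0000
Node ud (S = 135): continuation = 1/1.01·[0.3667·0.0000 + 0.6333·33.5000] = 21.0066; exercise value = 20.0000 ≤ continuation, so V_ud = 21.0066
Node dd (S = 101.2): continuation = 1/1.01·[0.3667·33.5000 + 0.6333·63.8750] = 52.2153; exercise value = 53.7500 > continuation, so V_dd = 53.7500 (exercise)
Node u (S = 150): continuation = 1/1.01·[0.3667·0.0000 + 0.6333·21.0066] = 13.1725; exercise value = 5.0000 ≤ continuation, so V_u = 13.1725
Node d (S = 112.5): continuation = 1/1.01·[0.3667·21.0066 + 0.6333·53.7500] = 41.3308; exercise value = 42.5000 > continuation, so V_d = 42.5000 (exercise)
Node 0 (S = 125): continuation = 1/1.01·[0.3667·13.1725 + 0.6333·42.5000] = 31.4322; exercise value = 30.0000 ≤ continuation, so V_0 = 31.4322

$31.43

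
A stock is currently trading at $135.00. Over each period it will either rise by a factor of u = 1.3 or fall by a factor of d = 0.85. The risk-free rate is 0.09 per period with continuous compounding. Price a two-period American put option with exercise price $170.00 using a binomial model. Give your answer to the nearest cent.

$35.00

Risk-neutral probability p = (e^0.09 − 0.85)/(1.3 − 0.85) = 0.2442/0.4500 = 0.5426
Terminal stock prices: S_uu = 228.2, S_ud = 149.2, S_dd = 97.54
Terminal payoffs (K − S): max(-58.15, 0) = 0, max(20.83, 0) = 20.83, max(72.46, 0) = 72.46
Node u (S = 175.5): continuation = e^(−0.09)·[0.5426·0.0000 + 0.4574·20.8250] = 8.7053; exercise value = 0.0000 ≤ continuation, so V_u = 8.7053
Node d (S = 114.8): continuation = e^(−0.09)·[0.5426·20.8250 + 0.4574·72.4625] = 40.6183; exercise value = 55.2500 > continuation, so V_d = 55.2500 (exercise)
Node 0 (S = 135): continuation = e^(−0.09)·[0.5426·8.7053 + 0.4574·55.2500] = 27.4128; exercise value = 35.0000 > continuation, so V_0 = 35.0000 (exercise)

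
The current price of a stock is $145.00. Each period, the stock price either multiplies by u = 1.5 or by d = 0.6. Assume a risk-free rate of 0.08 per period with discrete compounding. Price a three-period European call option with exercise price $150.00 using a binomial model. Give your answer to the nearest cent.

$55.33

Risk-neutral probability p = (1 + 0.08 − 0.6)/(1.5 − 0.6) = 0.4800/0.9000 = 0.5333
Terminal stock prices: S_uuu = 489.4, S_uud = 195.8, S_udd = 78.3, S_ddd = 31.32
Terminal payoffs (S − K): max(339.4, 0) = 339.4, max(45.75, 0) = 45.75, max(-71.7, 0) = 0, max(-118.7, 0) = 0
Node uu (S = 326.2): V_uu = 1/1.08·[0.5333·339.3750 + 0.4667·45.7500] = 187.3611
Node ud (S = 130.5): V_ud = 1/1.08·[0.5333·45.7500 + 0.4667·0.0000] = 22.5926
Node dd (S = 52.2): V_dd = 1/1.08·[0.5333·0.0000 + 0.4667·0.0000] = 0.0000
Node u (S = 217.5): V_u = 1/1.08·[0.5333·187.3611 + 0.4667·22.5926] = 102.2862
Node d (S = 87): V_d = 1/1.08·[0.5333·22.5926 + 0.4667·0.0000] = 11.1568
Node 0 (S = 145): V_0 = 1/1.08·[0.5333·102.2862 + 0.4667·11.1568] = 55.3326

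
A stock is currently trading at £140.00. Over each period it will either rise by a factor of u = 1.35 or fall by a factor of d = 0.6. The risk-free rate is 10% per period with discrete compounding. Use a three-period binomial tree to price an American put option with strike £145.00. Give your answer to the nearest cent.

£24.29

Risk-neutral probability p = (1 + 0.1 − 0.6)/(1.35 − 0.6) = 0.5000/0.7500 = 0.6667
Terminal stock prices: S_uuu = 344.5, S_uud = 153.1, S_udd = 68.04, S_ddd = 30.24
Terminal payoffs (K − S): max(-199.5, 0) = 0, max(-8.09, 0) = 0, max(76.96, 0) = 76.96, max(114.8, 0) = 114.8
Node uu (S = 255.2): continuation = 1/1.1·[0.6667·0.0000 + 0.3333·0.0000] = 0.0000; exercise value = 0.0000 ≤ continuation, so V_uu = 0.0000
Node ud (S = 113.4): continuation = 1/1.1·[0.6667·0.0000 + 0.3333·76.9600] = 23.3212; exercise value = 31.6000 > continuation, so V_ud = 31.6000 (exercise)
Node dd (S = 50.4): continuation = 1/1.1·[0.6667·76.9600 + 0.3333·114.7600] = 81.4182; exercise value = 94.6000 > continuation, so V_dd = 94.6000 (exercise)
Node u (S = 189): continuation = 1/1.1·[0.6667·0.0000 + 0.3333·31.6000] = 9.5758; exercise value = 0.0000 ≤ continuation, so V_u = 9.5758
Node d (S = 84): continuation = 1/1.1·[0.6667·31.6000 + 0.3333·94.6000] = 47.8182; exercise value = 61.0000 > continuation, so V_d = 61.0000 (exercise)
Node 0 (S = 140): continuation = 1/1.1·[0.6667·9.5758 + 0.3333·61.0000] = 24.2883; exercise value = 5.0000 ≤ continuation, so V_0 = 24.2883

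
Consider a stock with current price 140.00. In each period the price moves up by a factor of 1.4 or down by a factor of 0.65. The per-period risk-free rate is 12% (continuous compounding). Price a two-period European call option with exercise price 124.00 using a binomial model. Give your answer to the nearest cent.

Risk-neutral probability p = (e^0.12 − 0.65)/(1.4 − 0.65) = 0.4775/0.7500 = 0.6367
Terminal stock prices: S_uu = 274.4, S_ud = 127.4, S_dd = 59.15
Terminal payoffs (S − K): max(150.4, 0) = 150.4, max(3.4, 0) = 3.4, max(-64.85, 0) = 0
Node u (S = 196): V_u = e^(−0.12)·[0.6367·150.4000 + 0.3633·3.4000] = 86.0219
Node d (S = 91): V_d = e^(−0.12)·[0.6367·3.4000 + 0.3633·0.0000] = 1.9199
Node 0 (S = 140): V_0 = e^(−0.12)·[0.6367·86.0219 + 0.3633·1.9199] = 49.1926

49.19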